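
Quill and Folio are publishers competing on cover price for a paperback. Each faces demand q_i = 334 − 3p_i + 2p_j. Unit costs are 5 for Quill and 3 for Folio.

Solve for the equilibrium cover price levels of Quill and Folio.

86.875, 86.125

Quill's profit: π = (p_{Quill} − 5)(334 − 3p_{Quill} + 2p_{Folio}).
∂π/∂p_{Quill} = 349 − 6p_{Quill} + 2p_{Folio} = 0 ⇒ p_{Quill} = 349/6 + (1/3)p_{Folio}.
Similarly p_{Folio} = 343/6 + (1/3)p_{Quill}.
Plugging p_{Folio} into Quill's best response: p_{Quill} = 349/6 + (1/3)(343/6 + (1/3)p_{Quill}) ⇒ (8/9)p_{Quill} = 695/9, so p_{Quill} = 86.875.
Then p_{Folio} = 343/6 + (1/3)·86.875 = 86.125.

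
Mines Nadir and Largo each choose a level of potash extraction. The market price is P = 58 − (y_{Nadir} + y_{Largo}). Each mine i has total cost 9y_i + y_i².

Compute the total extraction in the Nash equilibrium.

19.6

Mine Nadir's profit: π = y_{Nadir}(58 − (y_{Nadir} + y_{Largo})) − 9y_{Nadir} − y_{Nadir}².
∂π/∂y_{Nadir} = 49 − 4y_{Nadir} − y_{Largo} = 0, so y_{Nadir} = 12.25 − 0.25y_{Largo}.
By symmetry y_{Largo} = y_{Nadir}; substituting into the reaction function, 1.25y_{Nadir} = 12.25 and y_{Nadir} = 9.8.
Total extraction: 9.8 + 9.8 = 19.6.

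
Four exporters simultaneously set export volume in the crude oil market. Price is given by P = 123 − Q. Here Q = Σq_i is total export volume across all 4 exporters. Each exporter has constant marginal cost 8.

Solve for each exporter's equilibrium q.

23

A representative exporter's profit is π_i = q_i(123 − Q) − 8q_i, with Q = q_i + Σ_{j≠i} q_j.
First-order condition: 115 − 2q_i − Σ_{j≠i} q_j = 0.
In a symmetric equilibrium every exporter chooses the same q, so Σ_{j≠i} q_j = 3q. The condition becomes 115 − 5q = 0, giving q = 115/5 = 23.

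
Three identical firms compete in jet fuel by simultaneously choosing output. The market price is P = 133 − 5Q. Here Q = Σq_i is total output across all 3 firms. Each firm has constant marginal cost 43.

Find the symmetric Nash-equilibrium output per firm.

4.5

A representative firm's profit is π_i = q_i(133 − 5Q) − 43q_i, with Q = q_i + Σ_{j≠i} q_j.
First-order condition: 90 − 10q_i − 5Σ_{j≠i} q_j = 0.
With identical firms, set every q_j = q: then 90 − 10q − 10q = 0, i.e. q = 90/20 = 4.5.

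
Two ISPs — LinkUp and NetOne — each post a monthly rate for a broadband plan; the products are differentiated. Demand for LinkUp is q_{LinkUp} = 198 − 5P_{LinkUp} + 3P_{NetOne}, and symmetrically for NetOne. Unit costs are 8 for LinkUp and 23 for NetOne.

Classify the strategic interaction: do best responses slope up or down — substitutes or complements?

LinkUp's profit: π = (P_{LinkUp} − 8)(198 − 5P_{LinkUp} + 3P_{NetOne}).
∂π/∂P_{LinkUp} = 238 − 10P_{LinkUp} + 3P_{NetOne} = 0 ⇒ P_{LinkUp} = 23.8 + 0.3P_{NetOne}.
The best-response slope dP_{LinkUp}/dP_{NetOne} = 0.3 > 0: the reaction function is upward-sloping, so the choices are strategic complements.

strategic complements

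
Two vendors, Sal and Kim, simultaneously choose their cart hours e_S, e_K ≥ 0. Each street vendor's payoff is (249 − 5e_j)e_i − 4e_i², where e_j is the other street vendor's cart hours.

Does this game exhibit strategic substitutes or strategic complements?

strategic substitutes

Sal's payoff is (249 − 5e_K)e_S − 4e_S².
∂π/∂e_S = 249 − 5e_K − 8e_S = 0, so e_S = 31.125 − 0.625e_K.
The best-response slope de_S/de_K = −0.625 < 0: the reaction function is downward-sloping, so the choices are strategic substitutes.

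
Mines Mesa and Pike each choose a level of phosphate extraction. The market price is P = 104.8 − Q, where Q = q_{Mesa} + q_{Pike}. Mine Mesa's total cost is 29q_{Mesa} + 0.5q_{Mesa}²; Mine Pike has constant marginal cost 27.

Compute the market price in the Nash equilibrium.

58.52

Mine Mesa's profit: π = q_{Mesa}(104.8 − (q_{Mesa} + q_{Pike})) − 29q_{Mesa} − 0.5q_{Mesa}².
∂π/∂q_{Mesa} = 75.8 − 3q_{Mesa} − q_{Pike} = 0, so q_{Mesa} = 379/15 − (1/3)q_{Pike}.
For Pike: ∂π/∂q_{Pike} = 77.8 − 2q_{Pike} − q_{Mesa} = 0 ⇒ q_{Pike} = 38.9 − 0.5q_{Mesa}.
Plugging q_{Pike} into Mesa's best response: q_{Mesa} = 379/15 − (1/3)(38.9 − 0.5q_{Mesa}) ⇒ (5/6)q_{Mesa} = 12.3, so q_{Mesa} = 14.76.
Then q_{Pike} = 38.9 − 0.5·14.76 = 31.52.
Equilibrium price: P = 104.8 − 46.28 = 58.52.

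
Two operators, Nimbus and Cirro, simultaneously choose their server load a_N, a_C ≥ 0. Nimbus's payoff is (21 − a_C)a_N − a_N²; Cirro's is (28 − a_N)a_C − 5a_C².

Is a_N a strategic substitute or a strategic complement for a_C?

Expanding Nimbus's payoff: 21a_N − a_Ca_N − a_N².
∂π/∂a_N = 21 − a_C − 2a_N = 0, so a_N = 10.5 − 0.5a_C.
The best-response slope da_N/da_C = −0.5 < 0: the reaction function is downward-sloping, so the choices are strategic substitutes.

strategic substitutes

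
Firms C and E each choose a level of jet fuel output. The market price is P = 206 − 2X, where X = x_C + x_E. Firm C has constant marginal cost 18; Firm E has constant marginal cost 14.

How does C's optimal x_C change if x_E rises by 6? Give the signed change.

Firm C's profit: π = x_C(206 − 2(x_C + x_E)) − 18x_C.
∂π/∂x_C = 188 − 4x_C − 2x_E = 0, so x_C = 47 − 0.5x_E.
The reaction-function slope is −0.5, so a 6-unit rise in x_E moves x_C by −0.5 × 6 = −3. C's best response falls — the actions are strategic substitutes.

-3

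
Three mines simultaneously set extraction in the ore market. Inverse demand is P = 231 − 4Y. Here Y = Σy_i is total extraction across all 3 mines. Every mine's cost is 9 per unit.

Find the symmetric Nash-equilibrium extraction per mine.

13.875

A representative mine's profit is π_i = y_i(231 − 4Y) − 9y_i, with Y = y_i + Σ_{j≠i} y_j.
First-order condition: 222 − 8y_i − 4Σ_{j≠i} y_j = 0.
Imposing symmetry (y_j = y for all j) turns Σ_{j≠i} y_j into 2y, so 222 = 16y and y = 13.875.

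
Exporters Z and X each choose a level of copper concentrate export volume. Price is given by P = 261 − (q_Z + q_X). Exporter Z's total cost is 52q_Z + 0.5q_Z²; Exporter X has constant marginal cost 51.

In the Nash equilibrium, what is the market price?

Exporter Z's profit: π = q_Z(261 − (q_Z + q_X)) − 52q_Z − 0.5q_Z².
∂π/∂q_Z = 209 − 3q_Z − q_X = 0, so q_Z = 209/3 − (1/3)q_X.
For X: ∂π/∂q_X = 210 − 2q_X − q_Z = 0 ⇒ q_X = 105 − 0.5q_Z.
Substituting the second reaction function into the first: q_Z = 209/3 − (1/3)(105 − 0.5q_Z), which gives (5/6)q_Z = 104/3 ⇒ q_Z = 41.6.
Then q_X = 105 − 0.5·41.6 = 84.2.
Equilibrium price: P = 261 − 125.8 = 135.2.

135.2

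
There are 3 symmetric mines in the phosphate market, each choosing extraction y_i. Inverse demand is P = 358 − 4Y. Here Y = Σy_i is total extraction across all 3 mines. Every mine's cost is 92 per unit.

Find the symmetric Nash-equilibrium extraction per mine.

A representative mine's profit is π_i = y_i(358 − 4Y) − 92y_i, with Y = y_i + Σ_{j≠i} y_j.
First-order condition: 266 − 8y_i − 4Σ_{j≠i} y_j = 0.
In a symmetric equilibrium every mine chooses the same y, so Σ_{j≠i} y_j = 2y. The condition becomes 266 − 16y = 0, giving y = 266/16 = 16.625.

16.625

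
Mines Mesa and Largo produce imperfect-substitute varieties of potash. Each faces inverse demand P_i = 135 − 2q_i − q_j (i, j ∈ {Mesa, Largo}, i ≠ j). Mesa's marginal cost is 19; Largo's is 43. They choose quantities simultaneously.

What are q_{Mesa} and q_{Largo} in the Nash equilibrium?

24.8, 16.8

Mine Mesa's profit: π = q_{Mesa}(135 − 2q_{Mesa} − q_{Largo}) − 19q_{Mesa}.
∂π/∂q_{Mesa} = 116 − 4q_{Mesa} − q_{Largo} = 0 ⇒ q_{Mesa} = 29 − 0.25q_{Largo}.
Similarly q_{Largo} = 23 − 0.25q_{Mesa}.
Plugging q_{Largo} into Mesa's best response: q_{Mesa} = 29 − 0.25(23 − 0.25q_{Mesa}) ⇒ 0.9375q_{Mesa} = 23.25, so q_{Mesa} = 24.8.
Then q_{Largo} = 23 − 0.25·24.8 = 16.8.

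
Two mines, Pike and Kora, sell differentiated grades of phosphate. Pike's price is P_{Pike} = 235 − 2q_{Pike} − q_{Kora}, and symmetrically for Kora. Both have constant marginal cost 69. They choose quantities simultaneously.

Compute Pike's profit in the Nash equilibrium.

Mine Pike's profit: π = q_{Pike}(235 − 2q_{Pike} − q_{Kora}) − 69q_{Pike}.
∂π/∂q_{Pike} = 166 − 4q_{Pike} − q_{Kora} = 0 ⇒ q_{Pike} = 41.5 − 0.25q_{Kora}.
By symmetry q_{Kora} = q_{Pike}; substituting into the reaction function, 1.25q_{Pike} = 41.5 and q_{Pike} = 33.2.
P_{Pike} = 235 − 2·33.2 − 33.2 = 135.4.
Profit = (135.4 − 69)·33.2 = 2204.48.

2204.48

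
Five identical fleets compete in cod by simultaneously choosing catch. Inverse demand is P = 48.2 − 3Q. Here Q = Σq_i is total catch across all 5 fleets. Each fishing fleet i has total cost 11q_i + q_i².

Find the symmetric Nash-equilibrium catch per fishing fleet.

A representative fishing fleet's profit is π_i = q_i(48.2 − 3Q) − 11q_i − q_i², with Q = q_i + Σ_{j≠i} q_j.
First-order condition: 37.2 − 8q_i − 3Σ_{j≠i} q_j = 0.
Imposing symmetry (q_j = q for all j) turns Σ_{j≠i} q_j into 4q, so 37.2 = 20q and q = 1.86.

1.86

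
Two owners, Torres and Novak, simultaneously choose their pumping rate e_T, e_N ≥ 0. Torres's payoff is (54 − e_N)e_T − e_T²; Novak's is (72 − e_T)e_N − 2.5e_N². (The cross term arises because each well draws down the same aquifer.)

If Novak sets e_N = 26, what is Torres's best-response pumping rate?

Expanding Torres's payoff: 54e_T − e_Ne_T − e_T².
∂π/∂e_T = 54 − e_N − 2e_T = 0, so e_T = 27 − 0.5e_N.
At e_N = 26: e_T = 27 − 0.5·26 = 14.

14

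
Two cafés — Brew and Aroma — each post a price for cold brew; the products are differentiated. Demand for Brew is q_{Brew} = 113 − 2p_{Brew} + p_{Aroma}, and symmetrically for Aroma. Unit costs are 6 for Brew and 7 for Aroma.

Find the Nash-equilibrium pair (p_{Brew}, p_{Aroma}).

41.8, 42.2

Brew's profit: π = (p_{Brew} − 6)(113 − 2p_{Brew} + p_{Aroma}).
∂π/∂p_{Brew} = 125 − 4p_{Brew} + p_{Aroma} = 0 ⇒ p_{Brew} = 31.25 + 0.25p_{Aroma}.
Similarly p_{Aroma} = 31.75 + 0.25p_{Brew}.
Plugging p_{Aroma} into Brew's best response: p_{Brew} = 31.25 + 0.25(31.75 + 0.25p_{Brew}) ⇒ 0.9375p_{Brew} = 39.1875, so p_{Brew} = 41.8.
Then p_{Aroma} = 31.75 + 0.25·41.8 = 42.2.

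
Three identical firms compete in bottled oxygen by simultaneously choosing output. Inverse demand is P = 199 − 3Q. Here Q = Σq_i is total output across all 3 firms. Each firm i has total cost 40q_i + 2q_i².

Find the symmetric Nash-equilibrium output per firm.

A representative firm's profit is π_i = q_i(199 − 3Q) − 40q_i − 2q_i², with Q = q_i + Σ_{j≠i} q_j.
First-order condition: 159 − 10q_i − 3Σ_{j≠i} q_j = 0.
With identical firms, set every q_j = q: then 159 − 10q − 6q = 0, i.e. q = 159/16 = 9.9375.

9.9375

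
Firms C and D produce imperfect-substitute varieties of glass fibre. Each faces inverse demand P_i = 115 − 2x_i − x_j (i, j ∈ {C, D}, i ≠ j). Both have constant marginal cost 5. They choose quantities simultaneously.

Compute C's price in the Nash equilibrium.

Firm C's profit: π = x_C(115 − 2x_C − x_D) − 5x_C.
∂π/∂x_C = 110 − 4x_C − x_D = 0 ⇒ x_C = 27.5 − 0.25x_D.
Setting x_C = x_D in the reaction function: x_C = 27.5 − 0.25x_C, so x_C = 27.5 / 1.25 = 22.
P_C = 115 − 2·22 − 22 = 49.

49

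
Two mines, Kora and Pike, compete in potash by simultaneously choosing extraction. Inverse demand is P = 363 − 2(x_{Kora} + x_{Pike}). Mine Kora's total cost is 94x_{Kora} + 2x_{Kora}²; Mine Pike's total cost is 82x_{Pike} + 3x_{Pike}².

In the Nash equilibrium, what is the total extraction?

50.5

Mine Kora's profit: π = x_{Kora}(363 − 2(x_{Kora} + x_{Pike})) − 94x_{Kora} − 2x_{Kora}².
∂π/∂x_{Kora} = 269 − 8x_{Kora} − 2x_{Pike} = 0, so x_{Kora} = 33.625 − 0.25x_{Pike}.
For Pike: ∂π/∂x_{Pike} = 281 − 10x_{Pike} − 2x_{Kora} = 0 ⇒ x_{Pike} = 28.1 − 0.2x_{Kora}.
Plugging x_{Pike} into Kora's best response: x_{Kora} = 33.625 − 0.25(28.1 − 0.2x_{Kora}) ⇒ 0.95x_{Kora} = 26.6, so x_{Kora} = 28.
Then x_{Pike} = 28.1 − 0.2·28 = 22.5.
Total extraction: 28 + 22.5 = 50.5.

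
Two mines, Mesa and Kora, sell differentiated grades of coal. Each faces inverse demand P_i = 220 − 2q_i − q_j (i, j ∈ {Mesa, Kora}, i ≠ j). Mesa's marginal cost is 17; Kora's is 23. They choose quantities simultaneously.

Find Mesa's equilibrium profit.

3362

Mine Mesa's profit: π = q_{Mesa}(220 − 2q_{Mesa} − q_{Kora}) − 17q_{Mesa}.
∂π/∂q_{Mesa} = 203 − 4q_{Mesa} − q_{Kora} = 0 ⇒ q_{Mesa} = 50.75 − 0.25q_{Kora}.
Similarly q_{Kora} = 49.25 − 0.25q_{Mesa}.
Solving the two reaction functions simultaneously: (1 − (−0.25)(−0.25))q_{Mesa} = 50.75 − 0.25·49.25, so 0.9375q_{Mesa} = 38.4375 and q_{Mesa} = 41.
Then q_{Kora} = 49.25 − 0.25·41 = 39.
P_{Mesa} = 220 − 2·41 − 39 = 99.
Profit = (99 − 17)·41 = 3362.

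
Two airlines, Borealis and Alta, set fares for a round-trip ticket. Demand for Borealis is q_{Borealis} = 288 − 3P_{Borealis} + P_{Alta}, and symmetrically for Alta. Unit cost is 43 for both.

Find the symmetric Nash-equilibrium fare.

Borealis's profit: π = (P_{Borealis} − 43)(288 − 3P_{Borealis} + P_{Alta}).
∂π/∂P_{Borealis} = 417 − 6P_{Borealis} + P_{Alta} = 0 ⇒ P_{Borealis} = 69.5 + (1/6)P_{Alta}.
By symmetry P_{Alta} = P_{Borealis}; substituting into the reaction function, (5/6)P_{Borealis} = 69.5 and P_{Borealis} = 83.4.

83.4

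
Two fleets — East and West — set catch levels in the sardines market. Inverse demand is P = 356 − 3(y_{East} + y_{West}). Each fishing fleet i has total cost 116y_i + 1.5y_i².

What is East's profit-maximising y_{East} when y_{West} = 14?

22

Fishing fleet East's profit: π = y_{East}(356 − 3(y_{East} + y_{West})) − 116y_{East} − 1.5y_{East}².
∂π/∂y_{East} = 240 − 9y_{East} − 3y_{West} = 0, so y_{East} = 80/3 − (1/3)y_{West}.
At y_{West} = 14: y_{East} = 80/3 − (1/3)·14 = 22.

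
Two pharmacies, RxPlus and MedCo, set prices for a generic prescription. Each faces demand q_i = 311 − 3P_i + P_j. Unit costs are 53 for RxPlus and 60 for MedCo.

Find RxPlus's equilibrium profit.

RxPlus's profit: π = (P_{RxPlus} − 53)(311 − 3P_{RxPlus} + P_{MedCo}).
∂π/∂P_{RxPlus} = 470 − 6P_{RxPlus} + P_{MedCo} = 0 ⇒ P_{RxPlus} = 235/3 + (1/6)P_{MedCo}.
Similarly P_{MedCo} = 491/6 + (1/6)P_{RxPlus}.
Plugging P_{MedCo} into RxPlus's best response: P_{RxPlus} = 235/3 + (1/6)(491/6 + (1/6)P_{RxPlus}) ⇒ (35/36)P_{RxPlus} = 3311/36, so P_{RxPlus} = 94.6.
Then P_{MedCo} = 491/6 + (1/6)·94.6 = 97.6.
q_{RxPlus} = 311 − 3·94.6 + 97.6 = 124.8.
Profit = (94.6 − 53)·124.8 = 5191.68.

5191.68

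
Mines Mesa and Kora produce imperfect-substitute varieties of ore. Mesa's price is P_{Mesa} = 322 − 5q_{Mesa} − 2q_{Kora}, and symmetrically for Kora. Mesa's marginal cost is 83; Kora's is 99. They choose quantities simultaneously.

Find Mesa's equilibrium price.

184.25

Mine Mesa's profit: π = q_{Mesa}(322 − 5q_{Mesa} − 2q_{Kora}) − 83q_{Mesa}.
∂π/∂q_{Mesa} = 239 − 10q_{Mesa} − 2q_{Kora} = 0 ⇒ q_{Mesa} = 23.9 − 0.2q_{Kora}.
Similarly q_{Kora} = 22.3 − 0.2q_{Mesa}.
Plugging q_{Kora} into Mesa's best response: q_{Mesa} = 23.9 − 0.2(22.3 − 0.2q_{Mesa}) ⇒ 0.96q_{Mesa} = 19.44, so q_{Mesa} = 20.25.
Then q_{Kora} = 22.3 − 0.2·20.25 = 18.25.
P_{Mesa} = 322 − 5·20.25 − 2·18.25 = 184.25.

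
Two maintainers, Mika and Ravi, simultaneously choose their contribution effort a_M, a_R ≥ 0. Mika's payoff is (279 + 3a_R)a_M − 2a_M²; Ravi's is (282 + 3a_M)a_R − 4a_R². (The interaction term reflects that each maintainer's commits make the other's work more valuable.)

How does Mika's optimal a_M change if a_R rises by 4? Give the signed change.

3

Expanding Mika's payoff: 279a_M + 3a_Ra_M − 2a_M².
∂π/∂a_M = 279 + 3a_R − 4a_M = 0, so a_M = 69.75 + 0.75a_R.
The reaction-function slope is 0.75, so a 4-unit rise in a_R moves a_M by 0.75 × 4 = 3. Mika's best response rises — the actions are strategic complements.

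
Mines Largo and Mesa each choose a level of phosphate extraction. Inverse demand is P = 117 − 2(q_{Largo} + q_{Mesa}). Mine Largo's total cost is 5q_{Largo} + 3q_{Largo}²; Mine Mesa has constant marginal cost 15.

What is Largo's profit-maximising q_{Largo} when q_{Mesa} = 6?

10

Mine Largo's profit: π = q_{Largo}(117 − 2(q_{Largo} + q_{Mesa})) − 5q_{Largo} − 3q_{Largo}².
∂π/∂q_{Largo} = 112 − 10q_{Largo} − 2q_{Mesa} = 0, so q_{Largo} = 11.2 − 0.2q_{Mesa}.
At q_{Mesa} = 6: q_{Largo} = 11.2 − 0.2·6 = 10.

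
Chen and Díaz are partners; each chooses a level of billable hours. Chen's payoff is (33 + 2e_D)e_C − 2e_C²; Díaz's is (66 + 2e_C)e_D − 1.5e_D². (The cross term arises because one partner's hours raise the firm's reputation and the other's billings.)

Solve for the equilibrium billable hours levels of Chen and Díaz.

28.875, 41.25

Expanding Chen's payoff: 33e_C + 2e_De_C − 2e_C².
∂π/∂e_C = 33 + 2e_D − 4e_C = 0, so e_C = 8.25 + 0.5e_D.
Likewise for Díaz: e_D = 22 + (2/3)e_C.
Solving the two reaction functions simultaneously: (1 − (0.5)(2/3))e_C = 8.25 + 0.5·22, so (2/3)e_C = 19.25 and e_C = 28.875.
Then e_D = 22 + (2/3)·28.875 = 41.25.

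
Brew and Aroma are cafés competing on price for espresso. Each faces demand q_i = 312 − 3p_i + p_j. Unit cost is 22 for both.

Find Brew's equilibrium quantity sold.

160.8

Brew's profit: π = (p_{Brew} − 22)(312 − 3p_{Brew} + p_{Aroma}).
∂π/∂p_{Brew} = 378 − 6p_{Brew} + p_{Aroma} = 0 ⇒ p_{Brew} = 63 + (1/6)p_{Aroma}.
By symmetry p_{Aroma} = p_{Brew}; substituting into the reaction function, (5/6)p_{Brew} = 63 and p_{Brew} = 75.6.
q_{Brew} = 312 − 3·75.6 + 75.6 = 160.8.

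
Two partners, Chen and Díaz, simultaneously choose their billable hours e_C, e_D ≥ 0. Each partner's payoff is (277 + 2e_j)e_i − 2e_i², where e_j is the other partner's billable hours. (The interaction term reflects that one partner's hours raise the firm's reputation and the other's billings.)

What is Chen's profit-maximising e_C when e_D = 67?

102.75

Chen's payoff is (277 + 2e_D)e_C − 2e_C².
∂π/∂e_C = 277 + 2e_D − 4e_C = 0, so e_C = 69.25 + 0.5e_D.
At e_D = 67: e_C = 69.25 + 0.5·67 = 102.75.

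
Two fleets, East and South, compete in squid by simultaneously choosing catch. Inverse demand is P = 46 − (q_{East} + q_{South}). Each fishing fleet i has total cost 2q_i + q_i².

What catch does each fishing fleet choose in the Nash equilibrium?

Fishing fleet East's profit: π = q_{East}(46 − (q_{East} + q_{South})) − 2q_{East} − q_{East}².
∂π/∂q_{East} = 44 − 4q_{East} − q_{South} = 0, so q_{East} = 11 − 0.25q_{South}.
Setting q_{East} = q_{South} in the reaction function: q_{East} = 11 − 0.25q_{East}, so q_{East} = 11 / 1.25 = 8.8.

8.8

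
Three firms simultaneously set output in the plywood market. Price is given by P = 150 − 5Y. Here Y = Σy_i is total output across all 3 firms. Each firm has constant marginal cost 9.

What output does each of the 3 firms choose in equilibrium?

A representative firm's profit is π_i = y_i(150 − 5Y) − 9y_i, with Y = y_i + Σ_{j≠i} y_j.
First-order condition: 141 − 10y_i − 5Σ_{j≠i} y_j = 0.
With identical firms, set every y_j = y: then 141 − 10y − 10y = 0, i.e. y = 141/20 = 7.05.

7.05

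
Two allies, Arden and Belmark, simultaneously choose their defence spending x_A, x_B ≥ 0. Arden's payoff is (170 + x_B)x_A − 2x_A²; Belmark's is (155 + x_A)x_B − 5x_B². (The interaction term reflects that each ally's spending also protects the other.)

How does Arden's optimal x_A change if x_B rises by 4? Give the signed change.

Expanding Arden's payoff: 170x_A + x_Bx_A − 2x_A².
∂π/∂x_A = 170 + x_B − 4x_A = 0, so x_A = 42.5 + 0.25x_B.
The reaction-function slope is 0.25, so a 4-unit rise in x_B moves x_A by 0.25 × 4 = 1. Arden's best response rises — the actions are strategic complements.

1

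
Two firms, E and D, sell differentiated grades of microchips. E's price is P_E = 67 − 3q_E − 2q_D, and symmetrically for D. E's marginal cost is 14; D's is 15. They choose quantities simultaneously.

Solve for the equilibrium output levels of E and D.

6.6875, 6.4375

Firm E's profit: π = q_E(67 − 3q_E − 2q_D) − 14q_E.
∂π/∂q_E = 53 − 6q_E − 2q_D = 0 ⇒ q_E = 53/6 − (1/3)q_D.
Similarly q_D = 26/3 − (1/3)q_E.
Substituting the second reaction function into the first: q_E = 53/6 − (1/3)(26/3 − (1/3)q_E), which gives (8/9)q_E = 107/18 ⇒ q_E = 6.6875.
Then q_D = 26/3 − (1/3)·6.6875 = 6.4375.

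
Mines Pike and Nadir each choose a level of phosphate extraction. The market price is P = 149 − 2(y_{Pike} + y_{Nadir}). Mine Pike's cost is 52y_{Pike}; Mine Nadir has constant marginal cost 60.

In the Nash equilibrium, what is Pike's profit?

Mine Pike's profit: π = y_{Pike}(149 − 2(y_{Pike} + y_{Nadir})) − 52y_{Pike}.
∂π/∂y_{Pike} = 97 − 4y_{Pike} − 2y_{Nadir} = 0, so y_{Pike} = 24.25 − 0.5y_{Nadir}.
By the same steps for Nadir: y_{Nadir} = 22.25 − 0.5y_{Pike}.
Plugging y_{Nadir} into Pike's best response: y_{Pike} = 24.25 − 0.5(22.25 − 0.5y_{Pike}) ⇒ 0.75y_{Pike} = 13.125, so y_{Pike} = 17.5.
Then y_{Nadir} = 22.25 − 0.5·17.5 = 13.5.
Price P = 149 − 2·31 = 87.
Pike's profit: (87 − 52)·17.5 = 612.5.

612.5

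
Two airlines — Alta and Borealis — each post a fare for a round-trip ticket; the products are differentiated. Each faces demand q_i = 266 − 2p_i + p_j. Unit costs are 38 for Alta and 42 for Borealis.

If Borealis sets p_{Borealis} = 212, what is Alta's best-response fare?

Alta's profit: π = (p_{Alta} − 38)(266 − 2p_{Alta} + p_{Borealis}).
∂π/∂p_{Alta} = 342 − 4p_{Alta} + p_{Borealis} = 0 ⇒ p_{Alta} = 85.5 + 0.25p_{Borealis}.
At p_{Borealis} = 212: p_{Alta} = 85.5 + 0.25·212 = 138.5.

138.5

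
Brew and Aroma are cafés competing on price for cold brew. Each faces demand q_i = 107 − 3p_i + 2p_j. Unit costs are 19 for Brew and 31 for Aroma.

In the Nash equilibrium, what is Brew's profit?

Brew's profit: π = (p_{Brew} − 19)(107 − 3p_{Brew} + 2p_{Aroma}).
∂π/∂p_{Brew} = 164 − 6p_{Brew} + 2p_{Aroma} = 0 ⇒ p_{Brew} = 82/3 + (1/3)p_{Aroma}.
Similarly p_{Aroma} = 100/3 + (1/3)p_{Brew}.
Plugging p_{Aroma} into Brew's best response: p_{Brew} = 82/3 + (1/3)(100/3 + (1/3)p_{Brew}) ⇒ (8/9)p_{Brew} = 346/9, so p_{Brew} = 43.25.
Then p_{Aroma} = 100/3 + (1/3)·43.25 = 47.75.
q_{Brew} = 107 − 3·43.25 + 2·47.75 = 72.75.
Profit = (43.25 − 19)·72.75 = 1764.1875.

1764.1875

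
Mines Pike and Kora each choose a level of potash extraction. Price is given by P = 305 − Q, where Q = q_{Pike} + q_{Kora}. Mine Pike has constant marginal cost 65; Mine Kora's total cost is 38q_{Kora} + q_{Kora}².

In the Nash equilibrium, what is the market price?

164

Mine Pike's profit: π = q_{Pike}(305 − (q_{Pike} + q_{Kora})) − 65q_{Pike}.
∂π/∂q_{Pike} = 240 − 2q_{Pike} − q_{Kora} = 0, so q_{Pike} = 120 − 0.5q_{Kora}.
For Kora: ∂π/∂q_{Kora} = 267 − 4q_{Kora} − q_{Pike} = 0 ⇒ q_{Kora} = 66.75 − 0.25q_{Pike}.
Plugging q_{Kora} into Pike's best response: q_{Pike} = 120 − 0.5(66.75 − 0.25q_{Pike}) ⇒ 0.875q_{Pike} = 86.625, so q_{Pike} = 99.
Then q_{Kora} = 66.75 − 0.25·99 = 42.
Equilibrium price: P = 305 − 141 = 164.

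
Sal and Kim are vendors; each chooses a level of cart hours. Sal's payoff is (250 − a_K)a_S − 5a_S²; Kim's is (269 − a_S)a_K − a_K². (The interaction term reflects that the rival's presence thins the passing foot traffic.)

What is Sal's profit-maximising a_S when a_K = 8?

Expanding Sal's payoff: 250a_S − a_Ka_S − 5a_S².
∂π/∂a_S = 250 − a_K − 10a_S = 0, so a_S = 25 − 0.1a_K.
At a_K = 8: a_S = 25 − 0.1·8 = 24.2.

24.2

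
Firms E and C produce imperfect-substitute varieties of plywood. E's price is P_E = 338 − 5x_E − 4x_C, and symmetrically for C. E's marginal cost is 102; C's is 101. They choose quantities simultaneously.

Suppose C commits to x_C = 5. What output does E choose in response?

21.6

Firm E's profit: π = x_E(338 − 5x_E − 4x_C) − 102x_E.
∂π/∂x_E = 236 − 10x_E − 4x_C = 0 ⇒ x_E = 23.6 − 0.4x_C.
At x_C = 5: x_E = 23.6 − 0.4·5 = 21.6.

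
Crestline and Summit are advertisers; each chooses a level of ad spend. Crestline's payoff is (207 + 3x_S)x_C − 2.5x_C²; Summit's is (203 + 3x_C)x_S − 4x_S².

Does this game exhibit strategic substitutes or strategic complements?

Expanding Crestline's payoff: 207x_C + 3x_Sx_C − 2.5x_C².
∂π/∂x_C = 207 + 3x_S − 5x_C = 0, so x_C = 41.4 + 0.6x_S.
The best-response slope dx_C/dx_S = 0.6 > 0: the reaction function is upward-sloping, so the choices are strategic complements.

strategic complements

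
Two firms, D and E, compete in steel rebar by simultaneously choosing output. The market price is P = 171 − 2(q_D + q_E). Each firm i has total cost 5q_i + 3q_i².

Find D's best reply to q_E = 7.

Firm D's profit: π = q_D(171 − 2(q_D + q_E)) − 5q_D − 3q_D².
∂π/∂q_D = 166 − 10q_D − 2q_E = 0, so q_D = 16.6 − 0.2q_E.
At q_E = 7: q_D = 16.6 − 0.2·7 = 15.2.

15.2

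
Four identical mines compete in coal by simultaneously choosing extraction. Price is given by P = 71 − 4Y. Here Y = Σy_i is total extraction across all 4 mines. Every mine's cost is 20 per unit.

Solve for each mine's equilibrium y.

A representative mine's profit is π_i = y_i(71 − 4Y) − 20y_i, with Y = y_i + Σ_{j≠i} y_j.
First-order condition: 51 − 8y_i − 4Σ_{j≠i} y_j = 0.
With identical mines, set every y_j = y: then 51 − 8y − 12y = 0, i.e. y = 51/20 = 2.55.

2.55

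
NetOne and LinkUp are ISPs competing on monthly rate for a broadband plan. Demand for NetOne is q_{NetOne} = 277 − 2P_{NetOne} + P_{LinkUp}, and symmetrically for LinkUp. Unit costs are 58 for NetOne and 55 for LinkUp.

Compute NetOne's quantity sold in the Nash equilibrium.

NetOne's profit: π = (P_{NetOne} − 58)(277 − 2P_{NetOne} + P_{LinkUp}).
∂π/∂P_{NetOne} = 393 − 4P_{NetOne} + P_{LinkUp} = 0 ⇒ P_{NetOne} = 98.25 + 0.25P_{LinkUp}.
Similarly P_{LinkUp} = 96.75 + 0.25P_{NetOne}.
Solving the two reaction functions simultaneously: (1 − (0.25)(0.25))P_{NetOne} = 98.25 + 0.25·96.75, so 0.9375P_{NetOne} = 122.4375 and P_{NetOne} = 130.6.
Then P_{LinkUp} = 96.75 + 0.25·130.6 = 129.4.
q_{NetOne} = 277 − 2·130.6 + 129.4 = 145.2.

145.2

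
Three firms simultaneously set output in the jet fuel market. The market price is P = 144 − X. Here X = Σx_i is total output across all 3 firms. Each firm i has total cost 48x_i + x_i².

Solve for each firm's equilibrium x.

A representative firm's profit is π_i = x_i(144 − X) − 48x_i − x_i², with X = x_i + Σ_{j≠i} x_j.
First-order condition: 96 − 4x_i − Σ_{j≠i} x_j = 0.
Imposing symmetry (x_j = x for all j) turns Σ_{j≠i} x_j into 2x, so 96 = 6x and x = 16.

16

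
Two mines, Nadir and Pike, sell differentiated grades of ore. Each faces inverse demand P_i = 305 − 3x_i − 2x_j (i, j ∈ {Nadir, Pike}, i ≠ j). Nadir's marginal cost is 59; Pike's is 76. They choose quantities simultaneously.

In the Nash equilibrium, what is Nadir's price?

Mine Nadir's profit: π = x_{Nadir}(305 − 3x_{Nadir} − 2x_{Pike}) − 59x_{Nadir}.
∂π/∂x_{Nadir} = 246 − 6x_{Nadir} − 2x_{Pike} = 0 ⇒ x_{Nadir} = 41 − (1/3)x_{Pike}.
Similarly x_{Pike} = 229/6 − (1/3)x_{Nadir}.
Solving the two reaction functions simultaneously: (1 − (−1/3)(−1/3))x_{Nadir} = 41 − (1/3)·(229/6), so (8/9)x_{Nadir} = 509/18 and x_{Nadir} = 31.8125.
Then x_{Pike} = 229/6 − (1/3)·31.8125 = 27.5625.
P_{Nadir} = 305 − 3·31.8125 − 2·27.5625 = 154.4375.

154.4375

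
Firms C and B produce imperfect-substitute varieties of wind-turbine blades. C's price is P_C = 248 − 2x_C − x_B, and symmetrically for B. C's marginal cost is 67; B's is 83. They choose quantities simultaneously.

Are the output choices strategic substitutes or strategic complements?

Firm C's profit: π = x_C(248 − 2x_C − x_B) − 67x_C.
∂π/∂x_C = 181 − 4x_C − x_B = 0 ⇒ x_C = 45.25 − 0.25x_B.
The best-response slope dx_C/dx_B = −0.25 < 0: the reaction function is downward-sloping, so the choices are strategic substitutes.

strategic substitutes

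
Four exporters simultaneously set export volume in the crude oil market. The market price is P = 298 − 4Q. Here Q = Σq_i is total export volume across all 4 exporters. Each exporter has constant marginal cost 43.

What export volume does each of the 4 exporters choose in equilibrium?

12.75

A representative exporter's profit is π_i = q_i(298 − 4Q) − 43q_i, with Q = q_i + Σ_{j≠i} q_j.
First-order condition: 255 − 8q_i − 4Σ_{j≠i} q_j = 0.
With identical exporters, set every q_j = q: then 255 − 8q − 12q = 0, i.e. q = 255/20 = 12.75.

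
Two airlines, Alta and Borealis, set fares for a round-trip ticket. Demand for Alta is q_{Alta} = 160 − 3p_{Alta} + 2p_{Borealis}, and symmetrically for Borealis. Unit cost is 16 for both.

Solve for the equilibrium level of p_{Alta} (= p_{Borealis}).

Alta's profit: π = (p_{Alta} − 16)(160 − 3p_{Alta} + 2p_{Borealis}).
∂π/∂p_{Alta} = 208 − 6p_{Alta} + 2p_{Borealis} = 0 ⇒ p_{Alta} = 104/3 + (1/3)p_{Borealis}.
Setting p_{Alta} = p_{Borealis} in the reaction function: p_{Alta} = 104/3 + (1/3)p_{Alta}, so p_{Alta} = (104/3) / (2/3) = 52.

52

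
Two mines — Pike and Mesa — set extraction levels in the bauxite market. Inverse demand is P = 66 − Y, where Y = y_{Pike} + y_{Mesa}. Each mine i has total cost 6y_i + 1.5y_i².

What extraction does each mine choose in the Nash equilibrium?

10

Mine Pike's profit: π = y_{Pike}(66 − (y_{Pike} + y_{Mesa})) − 6y_{Pike} − 1.5y_{Pike}².
∂π/∂y_{Pike} = 60 − 5y_{Pike} − y_{Mesa} = 0, so y_{Pike} = 12 − 0.2y_{Mesa}.
The game is symmetric, so in equilibrium y_{Mesa} = y_{Pike}: the reaction function gives 1.2y_{Pike} = 12, hence y_{Pike} = 10.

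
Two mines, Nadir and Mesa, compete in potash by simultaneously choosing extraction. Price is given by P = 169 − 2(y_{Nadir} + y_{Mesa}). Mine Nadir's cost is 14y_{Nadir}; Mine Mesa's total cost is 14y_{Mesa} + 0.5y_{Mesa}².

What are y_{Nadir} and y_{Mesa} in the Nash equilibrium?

Mine Nadir's profit: π = y_{Nadir}(169 − 2(y_{Nadir} + y_{Mesa})) − 14y_{Nadir}.
∂π/∂y_{Nadir} = 155 − 4y_{Nadir} − 2y_{Mesa} = 0, so y_{Nadir} = 38.75 − 0.5y_{Mesa}.
For Mesa: ∂π/∂y_{Mesa} = 155 − 5y_{Mesa} − 2y_{Nadir} = 0 ⇒ y_{Mesa} = 31 − 0.4y_{Nadir}.
Substituting the second reaction function into the first: y_{Nadir} = 38.75 − 0.5(31 − 0.4y_{Nadir}), which gives 0.8y_{Nadir} = 23.25 ⇒ y_{Nadir} = 29.0625.
Then y_{Mesa} = 31 − 0.4·29.0625 = 19.375.

29.0625, 19.375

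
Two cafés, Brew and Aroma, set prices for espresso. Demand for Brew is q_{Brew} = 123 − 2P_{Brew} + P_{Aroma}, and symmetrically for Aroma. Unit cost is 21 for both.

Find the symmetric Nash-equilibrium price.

55

Brew's profit: π = (P_{Brew} − 21)(123 − 2P_{Brew} + P_{Aroma}).
∂π/∂P_{Brew} = 165 − 4P_{Brew} + P_{Aroma} = 0 ⇒ P_{Brew} = 41.25 + 0.25P_{Aroma}.
The game is symmetric, so in equilibrium P_{Aroma} = P_{Brew}: the reaction function gives 0.75P_{Brew} = 41.25, hence P_{Brew} = 55.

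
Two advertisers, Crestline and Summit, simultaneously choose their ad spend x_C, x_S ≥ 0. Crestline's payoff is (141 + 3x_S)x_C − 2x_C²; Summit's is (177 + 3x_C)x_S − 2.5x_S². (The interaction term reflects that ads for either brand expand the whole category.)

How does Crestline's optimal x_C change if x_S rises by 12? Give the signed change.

9

Expanding Crestline's payoff: 141x_C + 3x_Sx_C − 2x_C².
∂π/∂x_C = 141 + 3x_S − 4x_C = 0, so x_C = 35.25 + 0.75x_S.
The reaction-function slope is 0.75, so a 12-unit rise in x_S moves x_C by 0.75 × 12 = 9. Crestline's best response rises — the actions are strategic complements.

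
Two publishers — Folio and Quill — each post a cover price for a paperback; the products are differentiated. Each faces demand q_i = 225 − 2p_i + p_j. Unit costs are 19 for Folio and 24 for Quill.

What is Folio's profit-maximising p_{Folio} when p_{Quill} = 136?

99.75

Folio's profit: π = (p_{Folio} − 19)(225 − 2p_{Folio} + p_{Quill}).
∂π/∂p_{Folio} = 263 − 4p_{Folio} + p_{Quill} = 0 ⇒ p_{Folio} = 65.75 + 0.25p_{Quill}.
At p_{Quill} = 136: p_{Folio} = 65.75 + 0.25·136 = 99.75.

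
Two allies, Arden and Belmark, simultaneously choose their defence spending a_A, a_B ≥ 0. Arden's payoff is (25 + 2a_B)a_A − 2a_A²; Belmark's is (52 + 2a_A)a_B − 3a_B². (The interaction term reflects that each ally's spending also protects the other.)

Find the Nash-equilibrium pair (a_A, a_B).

Expanding Arden's payoff: 25a_A + 2a_Ba_A − 2a_A².
∂π/∂a_A = 25 + 2a_B − 4a_A = 0, so a_A = 6.25 + 0.5a_B.
Likewise for Belmark: a_B = 26/3 + (1/3)a_A.
Plugging a_B into Arden's best response: a_A = 6.25 + 0.5(26/3 + (1/3)a_A) ⇒ (5/6)a_A = 127/12, so a_A = 12.7.
Then a_B = 26/3 + (1/3)·12.7 = 12.9.

12.7, 12.9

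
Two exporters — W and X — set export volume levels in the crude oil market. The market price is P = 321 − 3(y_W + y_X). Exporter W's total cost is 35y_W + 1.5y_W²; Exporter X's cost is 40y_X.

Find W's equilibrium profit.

Exporter W's profit: π = y_W(321 − 3(y_W + y_X)) − 35y_W − 1.5y_W².
∂π/∂y_W = 286 − 9y_W − 3y_X = 0, so y_W = 286/9 − (1/3)y_X.
For X: ∂π/∂y_X = 281 − 6y_X − 3y_W = 0 ⇒ y_X = 281/6 − 0.5y_W.
Plugging y_X into W's best response: y_W = 286/9 − (1/3)(281/6 − 0.5y_W) ⇒ (5/6)y_W = 97/6, so y_W = 19.4.
Then y_X = 281/6 − 0.5·19.4 = 557/15.
Price P = 321 − 3·(848/15) = 151.4.
W's profit: (151.4 − 35)·19.4 − 1.5(19.4)² = 1693.62.

1693.62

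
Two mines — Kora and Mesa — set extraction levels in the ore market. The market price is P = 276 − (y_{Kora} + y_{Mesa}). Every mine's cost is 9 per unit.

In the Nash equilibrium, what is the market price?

Mine Kora's profit: π = y_{Kora}(276 − (y_{Kora} + y_{Mesa})) − 9y_{Kora}.
∂π/∂y_{Kora} = 267 − 2y_{Kora} − y_{Mesa} = 0, so y_{Kora} = 133.5 − 0.5y_{Mesa}.
By symmetry y_{Mesa} = y_{Kora}; substituting into the reaction function, 1.5y_{Kora} = 133.5 and y_{Kora} = 89.
Equilibrium price: P = 276 − 178 = 98.

98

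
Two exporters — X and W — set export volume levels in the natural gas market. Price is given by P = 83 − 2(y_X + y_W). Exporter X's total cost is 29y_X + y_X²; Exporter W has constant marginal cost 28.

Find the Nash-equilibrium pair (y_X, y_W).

Exporter X's profit: π = y_X(83 − 2(y_X + y_W)) − 29y_X − y_X².
∂π/∂y_X = 54 − 6y_X − 2y_W = 0, so y_X = 9 − (1/3)y_W.
For W: ∂π/∂y_W = 55 − 4y_W − 2y_X = 0 ⇒ y_W = 13.75 − 0.5y_X.
Plugging y_W into X's best response: y_X = 9 − (1/3)(13.75 − 0.5y_X) ⇒ (5/6)y_X = 53/12, so y_X = 5.3.
Then y_W = 13.75 − 0.5·5.3 = 11.1.

5.3, 11.1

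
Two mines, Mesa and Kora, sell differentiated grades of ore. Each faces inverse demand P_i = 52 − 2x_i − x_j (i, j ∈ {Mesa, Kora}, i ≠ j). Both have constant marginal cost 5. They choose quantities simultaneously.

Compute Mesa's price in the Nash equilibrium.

Mine Mesa's profit: π = x_{Mesa}(52 − 2x_{Mesa} − x_{Kora}) − 5x_{Mesa}.
∂π/∂x_{Mesa} = 47 − 4x_{Mesa} − x_{Kora} = 0 ⇒ x_{Mesa} = 11.75 − 0.25x_{Kora}.
Setting x_{Mesa} = x_{Kora} in the reaction function: x_{Mesa} = 11.75 − 0.25x_{Mesa}, so x_{Mesa} = 11.75 / 1.25 = 9.4.
P_{Mesa} = 52 − 2·9.4 − 9.4 = 23.8.

23.8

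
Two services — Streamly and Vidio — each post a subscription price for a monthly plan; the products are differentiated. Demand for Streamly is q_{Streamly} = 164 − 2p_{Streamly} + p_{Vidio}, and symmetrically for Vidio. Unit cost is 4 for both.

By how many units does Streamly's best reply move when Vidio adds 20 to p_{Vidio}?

5

Streamly's profit: π = (p_{Streamly} − 4)(164 − 2p_{Streamly} + p_{Vidio}).
∂π/∂p_{Streamly} = 172 − 4p_{Streamly} + p_{Vidio} = 0 ⇒ p_{Streamly} = 43 + 0.25p_{Vidio}.
The reaction-function slope is 0.25, so a 20-unit rise in p_{Vidio} moves p_{Streamly} by 0.25 × 20 = 5. Streamly's best response rises — the actions are strategic complements.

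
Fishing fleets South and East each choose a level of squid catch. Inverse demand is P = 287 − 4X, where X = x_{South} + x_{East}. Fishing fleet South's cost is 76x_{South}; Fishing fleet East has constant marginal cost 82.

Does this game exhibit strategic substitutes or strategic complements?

strategic substitutes

Fishing fleet South's profit: π = x_{South}(287 − 4(x_{South} + x_{East})) − 76x_{South}.
∂π/∂x_{South} = 211 − 8x_{South} − 4x_{East} = 0, so x_{South} = 26.375 − 0.5x_{East}.
The best-response slope dx_{South}/dx_{East} = −0.5 < 0: the reaction function is downward-sloping, so the choices are strategic substitutes.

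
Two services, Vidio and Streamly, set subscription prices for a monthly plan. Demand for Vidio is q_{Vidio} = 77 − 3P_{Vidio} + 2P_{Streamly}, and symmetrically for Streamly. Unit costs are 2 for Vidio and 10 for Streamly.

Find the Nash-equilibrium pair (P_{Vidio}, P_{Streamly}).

Vidio's profit: π = (P_{Vidio} − 2)(77 − 3P_{Vidio} + 2P_{Streamly}).
∂π/∂P_{Vidio} = 83 − 6P_{Vidio} + 2P_{Streamly} = 0 ⇒ P_{Vidio} = 83/6 + (1/3)P_{Streamly}.
Similarly P_{Streamly} = 107/6 + (1/3)P_{Vidio}.
Plugging P_{Streamly} into Vidio's best response: P_{Vidio} = 83/6 + (1/3)(107/6 + (1/3)P_{Vidio}) ⇒ (8/9)P_{Vidio} = 178/9, so P_{Vidio} = 22.25.
Then P_{Streamly} = 107/6 + (1/3)·22.25 = 25.25.

22.25, 25.25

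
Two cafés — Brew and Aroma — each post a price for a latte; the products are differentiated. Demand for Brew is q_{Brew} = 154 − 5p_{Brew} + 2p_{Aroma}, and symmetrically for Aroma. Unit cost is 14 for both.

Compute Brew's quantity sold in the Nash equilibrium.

70

Brew's profit: π = (p_{Brew} − 14)(154 − 5p_{Brew} + 2p_{Aroma}).
∂π/∂p_{Brew} = 224 − 10p_{Brew} + 2p_{Aroma} = 0 ⇒ p_{Brew} = 22.4 + 0.2p_{Aroma}.
Setting p_{Brew} = p_{Aroma} in the reaction function: p_{Brew} = 22.4 + 0.2p_{Brew}, so p_{Brew} = 22.4 / 0.8 = 28.
q_{Brew} = 154 − 5·28 + 2·28 = 70.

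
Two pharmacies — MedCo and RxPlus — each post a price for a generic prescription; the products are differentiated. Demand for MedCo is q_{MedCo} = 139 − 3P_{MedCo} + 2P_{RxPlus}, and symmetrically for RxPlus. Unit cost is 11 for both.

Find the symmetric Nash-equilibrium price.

MedCo's profit: π = (P_{MedCo} − 11)(139 − 3P_{MedCo} + 2P_{RxPlus}).
∂π/∂P_{MedCo} = 172 − 6P_{MedCo} + 2P_{RxPlus} = 0 ⇒ P_{MedCo} = 86/3 + (1/3)P_{RxPlus}.
The game is symmetric, so in equilibrium P_{RxPlus} = P_{MedCo}: the reaction function gives (2/3)P_{MedCo} = 86/3, hence P_{MedCo} = 43.

43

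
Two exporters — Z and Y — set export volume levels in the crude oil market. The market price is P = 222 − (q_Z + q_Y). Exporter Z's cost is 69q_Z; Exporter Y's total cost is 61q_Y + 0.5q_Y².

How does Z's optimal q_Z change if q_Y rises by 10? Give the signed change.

-5

Exporter Z's profit: π = q_Z(222 − (q_Z + q_Y)) − 69q_Z.
∂π/∂q_Z = 153 − 2q_Z − q_Y = 0, so q_Z = 76.5 − 0.5q_Y.
The reaction-function slope is −0.5, so a 10-unit rise in q_Y moves q_Z by −0.5 × 10 = −5. Z's best response falls — the actions are strategic substitutes.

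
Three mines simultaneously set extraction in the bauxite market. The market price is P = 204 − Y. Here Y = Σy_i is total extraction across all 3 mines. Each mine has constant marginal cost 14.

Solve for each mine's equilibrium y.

A representative mine's profit is π_i = y_i(204 − Y) − 14y_i, with Y = y_i + Σ_{j≠i} y_j.
First-order condition: 190 − 2y_i − Σ_{j≠i} y_j = 0.
With identical mines, set every y_j = y: then 190 − 2y − 2y = 0, i.e. y = 190/4 = 47.5.

47.5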